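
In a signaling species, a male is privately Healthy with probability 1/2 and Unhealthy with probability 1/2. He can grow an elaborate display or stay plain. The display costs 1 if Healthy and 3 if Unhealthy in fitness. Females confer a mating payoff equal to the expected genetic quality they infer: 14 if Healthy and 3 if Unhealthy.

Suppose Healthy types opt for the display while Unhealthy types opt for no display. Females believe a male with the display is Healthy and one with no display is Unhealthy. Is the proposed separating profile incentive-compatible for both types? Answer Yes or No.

Under these beliefs, the display earns mating payoff 14 and no display earns mating payoff 3.
Healthy: the display nets 14 − 1 = 13; no display nets 3. Healthy prefers the display.
Unhealthy: the display nets 14 − 3 = 11; no display nets 3. Unhealthy would deviate to the display.
Unhealthy has a profitable deviation, so the profile is not an equilibrium.

No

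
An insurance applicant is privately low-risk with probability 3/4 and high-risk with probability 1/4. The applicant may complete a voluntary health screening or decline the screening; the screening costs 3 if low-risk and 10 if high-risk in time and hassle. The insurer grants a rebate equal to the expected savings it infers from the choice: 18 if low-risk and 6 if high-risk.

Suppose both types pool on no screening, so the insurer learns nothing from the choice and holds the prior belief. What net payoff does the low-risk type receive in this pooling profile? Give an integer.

Pooled rebate = 3/4·18 + 1/4·6 = 15.
low-risk pays no cost for no screening, so net payoff = 15.

15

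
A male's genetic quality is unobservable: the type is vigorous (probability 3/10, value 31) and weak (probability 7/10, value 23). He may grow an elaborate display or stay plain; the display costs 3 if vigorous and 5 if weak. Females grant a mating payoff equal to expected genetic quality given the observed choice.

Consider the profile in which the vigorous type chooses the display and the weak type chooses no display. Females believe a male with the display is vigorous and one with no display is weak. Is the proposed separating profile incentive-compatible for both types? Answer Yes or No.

Under these beliefs, the display earns mating payoff 31 and no display earns mating payoff 23.
vigorous: the display nets 31 − 3 = 28; no display nets 23. vigorous prefers the display.
weak: the display nets 31 − 5 = 26; no display nets 23. weak would deviate to the display.
weak has a profitable deviation, so the profile is not an equilibrium.

No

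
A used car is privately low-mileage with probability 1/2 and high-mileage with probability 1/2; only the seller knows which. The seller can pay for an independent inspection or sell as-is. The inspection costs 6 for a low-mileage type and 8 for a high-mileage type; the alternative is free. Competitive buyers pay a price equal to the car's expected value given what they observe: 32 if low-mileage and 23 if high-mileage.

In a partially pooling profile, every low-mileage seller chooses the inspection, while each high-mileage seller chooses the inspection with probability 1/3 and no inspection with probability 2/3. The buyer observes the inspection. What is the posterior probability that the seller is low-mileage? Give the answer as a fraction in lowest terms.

P(the inspection) = (1/2)·1 + (1/2)·(1/3) = 2/3.
By Bayes' rule, P(low-mileage | the inspection) = (1/2) / (2/3) = 3/4.

3/4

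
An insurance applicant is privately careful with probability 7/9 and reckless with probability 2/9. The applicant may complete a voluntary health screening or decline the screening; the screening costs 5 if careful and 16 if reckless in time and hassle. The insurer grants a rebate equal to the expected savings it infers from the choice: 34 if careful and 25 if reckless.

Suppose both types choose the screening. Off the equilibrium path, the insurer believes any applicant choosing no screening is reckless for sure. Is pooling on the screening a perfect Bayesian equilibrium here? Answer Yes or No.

On path, the insurer holds the prior and pays 7/9·34 + 2/9·25 = 32. Off path (no screening), believing reckless, it pays 25.
careful: the screening nets 32 − 5 = 27; no screening nets 25. careful stays.
reckless: the screening nets 32 − 16 = 16; no screening nets 25. reckless would deviate.
A type deviates, so pooling fails.

No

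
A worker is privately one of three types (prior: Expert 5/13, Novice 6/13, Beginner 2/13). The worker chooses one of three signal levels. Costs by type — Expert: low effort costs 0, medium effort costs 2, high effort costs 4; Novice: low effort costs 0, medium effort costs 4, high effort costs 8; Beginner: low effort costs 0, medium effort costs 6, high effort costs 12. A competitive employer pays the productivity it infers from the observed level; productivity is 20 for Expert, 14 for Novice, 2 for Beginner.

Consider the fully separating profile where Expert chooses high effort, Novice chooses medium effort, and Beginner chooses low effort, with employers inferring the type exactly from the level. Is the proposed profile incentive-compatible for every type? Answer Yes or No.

Separating wages: high effort → 20, medium effort → 14, low effort → 2.
Expert (assigned high effort): low effort: 2 − 0 = 2; medium effort: 14 − 2 = 12; high effort: 20 − 4 = 16. Expert stays.
Novice (assigned medium effort): low effort: 2 − 0 = 2; medium effort: 14 − 4 = 10; high effort: 20 − 8 = 12. Novice prefers high effort.
Beginner (assigned low effort): low effort: 2 − 0 = 2; medium effort: 14 − 6 = 8; high effort: 20 − 12 = 8. Beginner prefers medium effort.
At least one type deviates; the separating profile fails.

No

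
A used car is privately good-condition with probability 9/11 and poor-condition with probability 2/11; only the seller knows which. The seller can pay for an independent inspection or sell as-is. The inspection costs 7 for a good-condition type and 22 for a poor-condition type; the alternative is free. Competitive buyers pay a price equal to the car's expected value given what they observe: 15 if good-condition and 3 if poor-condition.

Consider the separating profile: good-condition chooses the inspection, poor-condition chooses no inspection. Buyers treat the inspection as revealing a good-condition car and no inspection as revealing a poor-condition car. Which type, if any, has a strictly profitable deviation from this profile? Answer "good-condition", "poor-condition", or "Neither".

Neither

The inspection pays 15; no inspection pays 3.
good-condition: assigned the inspection, nets 15 − 7 = 8; deviating to no inspection nets 3.
poor-condition: assigned no inspection, nets 3; deviating to the inspection nets 15 − 22 = -7.
Both types strictly prefer their assigned action; no profitable deviation.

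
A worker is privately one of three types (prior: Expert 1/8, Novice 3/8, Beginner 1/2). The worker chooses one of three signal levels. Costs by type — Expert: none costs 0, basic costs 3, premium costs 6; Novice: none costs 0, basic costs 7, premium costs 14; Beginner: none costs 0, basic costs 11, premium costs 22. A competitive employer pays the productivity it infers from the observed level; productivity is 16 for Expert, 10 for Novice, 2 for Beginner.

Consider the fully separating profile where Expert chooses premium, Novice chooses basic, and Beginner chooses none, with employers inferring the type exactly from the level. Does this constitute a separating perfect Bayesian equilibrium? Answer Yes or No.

Separating wages: premium → 16, basic → 10, none → 2.
Expert (assigned premium): none: 2 − 0 = 2; basic: 10 − 3 = 7; premium: 16 − 6 = 10. Expert stays.
Novice (assigned basic): none: 2 − 0 = 2; basic: 10 − 7 = 3; premium: 16 − 14 = 2. Novice stays.
Beginner (assigned none): none: 2 − 0 = 2; basic: 10 − 11 = -1; premium: 16 − 22 = -6. Beginner stays.
Every type prefers its assigned level; separation holds.

Yes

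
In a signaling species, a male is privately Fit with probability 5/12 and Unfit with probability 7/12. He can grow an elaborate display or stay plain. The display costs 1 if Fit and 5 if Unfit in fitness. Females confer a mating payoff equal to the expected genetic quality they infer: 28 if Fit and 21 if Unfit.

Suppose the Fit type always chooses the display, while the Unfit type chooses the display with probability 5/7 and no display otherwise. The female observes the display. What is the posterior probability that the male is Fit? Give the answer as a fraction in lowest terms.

1/2

P(the display) = (5/12)·1 + (7/12)·(5/7) = 5/6.
By Bayes' rule, P(Fit | the display) = (5/12) / (5/6) = 1/2.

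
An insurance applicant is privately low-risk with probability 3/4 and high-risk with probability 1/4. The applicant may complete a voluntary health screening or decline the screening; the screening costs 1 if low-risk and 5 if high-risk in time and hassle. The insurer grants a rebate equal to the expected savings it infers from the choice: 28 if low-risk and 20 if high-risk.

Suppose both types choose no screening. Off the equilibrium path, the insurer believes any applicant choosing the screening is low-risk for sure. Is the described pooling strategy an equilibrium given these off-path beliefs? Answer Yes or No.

On path, the insurer holds the prior and pays 3/4·28 + 1/4·20 = 26. Off path (the screening), believing low-risk, it pays 28.
low-risk: no screening nets 26; the screening nets 28 − 1 = 27. low-risk would deviate.
high-risk: no screening nets 26; the screening nets 28 − 5 = 23. high-risk stays.
A type deviates, so pooling fails.

No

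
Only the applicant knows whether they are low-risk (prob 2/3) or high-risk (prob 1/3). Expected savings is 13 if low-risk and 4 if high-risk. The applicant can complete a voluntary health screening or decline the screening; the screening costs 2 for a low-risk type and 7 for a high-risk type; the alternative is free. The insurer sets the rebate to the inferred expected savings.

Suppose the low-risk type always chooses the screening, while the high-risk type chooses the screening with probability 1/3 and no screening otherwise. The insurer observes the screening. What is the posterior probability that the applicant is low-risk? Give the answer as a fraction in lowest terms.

6/7

P(the screening) = (2/3)·1 + (1/3)·(1/3) = 7/9.
By Bayes' rule, P(low-risk | the screening) = (2/3) / (7/9) = 6/7.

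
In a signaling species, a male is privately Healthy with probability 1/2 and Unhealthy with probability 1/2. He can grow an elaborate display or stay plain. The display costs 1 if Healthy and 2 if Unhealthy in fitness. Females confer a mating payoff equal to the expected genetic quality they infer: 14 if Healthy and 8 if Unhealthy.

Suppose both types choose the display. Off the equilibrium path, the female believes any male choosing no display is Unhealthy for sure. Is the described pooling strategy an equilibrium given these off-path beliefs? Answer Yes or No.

Yes

On path, the female holds the prior and pays 1/2·14 + 1/2·8 = 11. Off path (no display), believing Unhealthy, it pays 8.
Healthy: the display nets 11 − 1 = 10; no display nets 8. Healthy stays.
Unhealthy: the display nets 11 − 2 = 9; no display nets 8. Unhealthy stays.
No type deviates, so pooling is sustained.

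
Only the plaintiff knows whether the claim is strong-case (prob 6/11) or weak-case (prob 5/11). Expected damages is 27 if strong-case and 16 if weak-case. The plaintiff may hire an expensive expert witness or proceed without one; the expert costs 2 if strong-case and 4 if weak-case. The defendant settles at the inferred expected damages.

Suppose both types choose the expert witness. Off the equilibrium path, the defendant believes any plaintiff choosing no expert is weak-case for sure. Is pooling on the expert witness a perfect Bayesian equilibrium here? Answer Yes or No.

Yes

On path, the defendant holds the prior and pays 6/11·27 + 5/11·16 = 22. Off path (no expert), believing weak-case, it pays 16.
strong-case: the expert witness nets 22 − 2 = 20; no expert nets 16. strong-case stays.
weak-case: the expert witness nets 22 − 4 = 18; no expert nets 16. weak-case stays.
No type deviates, so pooling is sustained.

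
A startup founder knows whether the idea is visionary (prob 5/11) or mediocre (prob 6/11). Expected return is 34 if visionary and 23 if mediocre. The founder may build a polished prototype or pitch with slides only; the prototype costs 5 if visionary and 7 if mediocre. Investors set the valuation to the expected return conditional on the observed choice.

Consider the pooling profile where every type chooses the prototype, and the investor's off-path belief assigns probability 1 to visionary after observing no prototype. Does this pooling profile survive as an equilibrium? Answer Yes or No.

No

On path, the investor holds the prior and pays 5/11·34 + 6/11·23 = 28. Off path (no prototype), believing visionary, it pays 34.
visionary: the prototype nets 28 − 5 = 23; no prototype nets 34. visionary would deviate.
mediocre: the prototype nets 28 − 7 = 21; no prototype nets 34. mediocre would deviate.
A type deviates, so pooling fails.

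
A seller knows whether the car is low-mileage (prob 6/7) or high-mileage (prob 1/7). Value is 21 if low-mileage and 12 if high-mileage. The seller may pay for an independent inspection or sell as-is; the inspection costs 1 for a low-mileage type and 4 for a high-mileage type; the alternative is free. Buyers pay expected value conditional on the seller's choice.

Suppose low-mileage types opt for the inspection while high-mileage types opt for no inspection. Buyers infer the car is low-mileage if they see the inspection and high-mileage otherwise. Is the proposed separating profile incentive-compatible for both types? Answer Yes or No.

No

Under these beliefs, the inspection earns price 21 and no inspection earns price 12.
low-mileage: the inspection nets 21 − 1 = 20; no inspection nets 12. low-mileage prefers the inspection.
high-mileage: the inspection nets 21 − 4 = 17; no inspection nets 12. high-mileage would deviate to the inspection.
high-mileage has a profitable deviation, so the profile is not an equilibrium.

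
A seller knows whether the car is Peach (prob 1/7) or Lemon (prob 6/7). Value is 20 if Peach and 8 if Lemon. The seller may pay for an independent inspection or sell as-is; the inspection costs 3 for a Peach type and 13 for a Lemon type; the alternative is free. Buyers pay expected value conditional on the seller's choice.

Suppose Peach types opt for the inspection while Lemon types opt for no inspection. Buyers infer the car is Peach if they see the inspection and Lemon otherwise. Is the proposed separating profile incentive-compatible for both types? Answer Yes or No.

Yes

Under these beliefs, the inspection earns price 20 and no inspection earns price 8.
Peach: the inspection nets 20 − 3 = 17; no inspection nets 8. Peach prefers the inspection.
Lemon: the inspection nets 20 − 13 = 7; no inspection nets 8. Lemon prefers no inspection.
Neither type deviates, so the separating profile is an equilibrium.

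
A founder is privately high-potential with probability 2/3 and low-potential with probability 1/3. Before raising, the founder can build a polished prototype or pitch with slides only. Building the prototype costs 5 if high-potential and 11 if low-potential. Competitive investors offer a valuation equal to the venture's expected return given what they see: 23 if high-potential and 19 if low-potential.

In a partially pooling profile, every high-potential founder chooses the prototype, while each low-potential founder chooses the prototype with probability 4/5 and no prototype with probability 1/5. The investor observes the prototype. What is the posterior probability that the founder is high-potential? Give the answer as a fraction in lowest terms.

P(the prototype) = (2/3)·1 + (1/3)·(4/5) = 14/15.
By Bayes' rule, P(high-potential | the prototype) = (2/3) / (14/15) = 5/7.

5/7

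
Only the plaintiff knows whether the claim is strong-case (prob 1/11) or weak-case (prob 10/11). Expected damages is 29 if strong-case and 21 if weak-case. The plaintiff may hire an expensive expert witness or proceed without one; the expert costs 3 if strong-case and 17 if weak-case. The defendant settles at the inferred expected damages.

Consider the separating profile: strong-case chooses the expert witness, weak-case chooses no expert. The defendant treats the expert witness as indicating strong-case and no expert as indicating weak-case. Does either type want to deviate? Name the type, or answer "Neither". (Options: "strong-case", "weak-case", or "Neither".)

The expert witness pays 29; no expert pays 21.
strong-case: assigned the expert witness, nets 29 − 3 = 26; deviating to no expert nets 21.
weak-case: assigned no expert, nets 21; deviating to the expert witness nets 29 − 17 = 12.
Both types strictly prefer their assigned action; no profitable deviation.

Neither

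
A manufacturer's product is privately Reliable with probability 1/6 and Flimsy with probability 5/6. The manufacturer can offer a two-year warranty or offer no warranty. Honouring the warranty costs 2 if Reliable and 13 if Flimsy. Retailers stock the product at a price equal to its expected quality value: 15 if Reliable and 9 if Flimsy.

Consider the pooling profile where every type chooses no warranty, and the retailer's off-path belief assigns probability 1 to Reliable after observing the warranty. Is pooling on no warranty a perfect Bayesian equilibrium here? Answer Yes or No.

No

On path, the retailer holds the prior and pays 1/6·15 + 5/6·9 = 10. Off path (the warranty), believing Reliable, it pays 15.
Reliable: no warranty nets 10; the warranty nets 15 − 2 = 13. Reliable would deviate.
Flimsy: no warranty nets 10; the warranty nets 15 − 13 = 2. Flimsy stays.
A type deviates, so pooling fails.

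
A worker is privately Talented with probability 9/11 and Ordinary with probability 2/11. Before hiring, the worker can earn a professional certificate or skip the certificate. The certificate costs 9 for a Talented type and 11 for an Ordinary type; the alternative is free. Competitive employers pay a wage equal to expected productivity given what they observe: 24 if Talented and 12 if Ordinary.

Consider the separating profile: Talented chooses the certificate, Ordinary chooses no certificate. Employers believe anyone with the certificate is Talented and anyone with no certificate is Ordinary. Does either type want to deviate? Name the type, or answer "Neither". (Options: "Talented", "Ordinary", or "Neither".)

The certificate pays 24; no certificate pays 12.
Talented: assigned the certificate, nets 24 − 9 = 15; deviating to no certificate nets 12.
Ordinary: assigned no certificate, nets 12; deviating to the certificate nets 24 − 11 = 13.
The Ordinary type gains 1 by deviating.

Ordinary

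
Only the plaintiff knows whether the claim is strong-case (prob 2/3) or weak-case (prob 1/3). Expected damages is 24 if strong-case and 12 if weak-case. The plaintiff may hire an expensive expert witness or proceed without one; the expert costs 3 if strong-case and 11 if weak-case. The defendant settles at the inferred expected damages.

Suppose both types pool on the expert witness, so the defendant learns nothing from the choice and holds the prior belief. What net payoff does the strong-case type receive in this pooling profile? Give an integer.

17

Pooled settlement = 2/3·24 + 1/3·12 = 20.
strong-case pays cost 3 for the expert witness, so net payoff = 20 − 3 = 17.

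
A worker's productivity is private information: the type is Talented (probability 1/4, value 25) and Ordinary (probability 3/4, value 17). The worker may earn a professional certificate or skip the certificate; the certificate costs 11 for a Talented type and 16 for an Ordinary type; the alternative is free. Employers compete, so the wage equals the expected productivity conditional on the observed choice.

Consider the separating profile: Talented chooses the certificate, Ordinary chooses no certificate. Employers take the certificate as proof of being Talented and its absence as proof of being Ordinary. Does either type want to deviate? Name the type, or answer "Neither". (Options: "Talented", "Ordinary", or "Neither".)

Talented

The certificate pays 25; no certificate pays 17.
Talented: assigned the certificate, nets 25 − 11 = 14; deviating to no certificate nets 17.
Ordinary: assigned no certificate, nets 17; deviating to the certificate nets 25 − 16 = 9.
The Talented type gains 3 by deviating.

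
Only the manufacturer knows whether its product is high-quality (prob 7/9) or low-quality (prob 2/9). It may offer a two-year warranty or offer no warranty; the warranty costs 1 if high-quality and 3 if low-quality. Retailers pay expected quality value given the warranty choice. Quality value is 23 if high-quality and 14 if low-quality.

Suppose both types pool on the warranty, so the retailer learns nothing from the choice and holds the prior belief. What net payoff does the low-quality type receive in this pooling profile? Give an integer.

18

Pooled price = 7/9·23 + 2/9·14 = 21.
low-quality pays cost 3 for the warranty, so net payoff = 21 − 3 = 18.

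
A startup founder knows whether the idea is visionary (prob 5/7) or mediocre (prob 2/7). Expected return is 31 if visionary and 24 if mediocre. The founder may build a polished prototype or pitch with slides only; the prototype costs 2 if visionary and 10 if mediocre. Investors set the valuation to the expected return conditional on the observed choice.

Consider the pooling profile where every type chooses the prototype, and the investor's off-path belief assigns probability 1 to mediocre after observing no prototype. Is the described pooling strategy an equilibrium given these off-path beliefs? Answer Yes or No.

On path, the investor holds the prior and pays 5/7·31 + 2/7·24 = 29. Off path (no prototype), believing mediocre, it pays 24.
visionary: the prototype nets 29 − 2 = 27; no prototype nets 24. visionary stays.
mediocre: the prototype nets 29 − 10 = 19; no prototype nets 24. mediocre would deviate.
A type deviates, so pooling fails.

No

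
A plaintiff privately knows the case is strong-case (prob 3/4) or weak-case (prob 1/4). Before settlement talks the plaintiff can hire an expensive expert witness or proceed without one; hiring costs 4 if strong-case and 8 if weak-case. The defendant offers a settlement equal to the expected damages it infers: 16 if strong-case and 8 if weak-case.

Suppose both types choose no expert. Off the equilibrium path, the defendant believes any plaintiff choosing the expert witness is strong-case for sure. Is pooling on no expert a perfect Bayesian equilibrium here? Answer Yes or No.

Yes

On path, the defendant holds the prior and pays 3/4·16 + 1/4·8 = 14. Off path (the expert witness), believing strong-case, it pays 16.
strong-case: no expert nets 14; the expert witness nets 16 − 4 = 12. strong-case stays.
weak-case: no expert nets 14; the expert witness nets 16 − 8 = 8. weak-case stays.
No type deviates, so pooling is sustained.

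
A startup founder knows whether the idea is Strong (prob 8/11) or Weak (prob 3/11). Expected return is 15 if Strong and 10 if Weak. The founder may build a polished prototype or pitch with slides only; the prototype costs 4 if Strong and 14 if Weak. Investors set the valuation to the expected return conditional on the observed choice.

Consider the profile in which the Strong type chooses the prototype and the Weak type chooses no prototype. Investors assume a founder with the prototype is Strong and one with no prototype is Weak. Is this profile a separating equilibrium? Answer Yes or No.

Yes

Under these beliefs, the prototype earns valuation 15 and no prototype earns valuation 10.
Strong: the prototype nets 15 − 4 = 11; no prototype nets 10. Strong prefers the prototype.
Weak: the prototype nets 15 − 14 = 1; no prototype nets 10. Weak prefers no prototype.
Neither type deviates, so the separating profile is an equilibrium.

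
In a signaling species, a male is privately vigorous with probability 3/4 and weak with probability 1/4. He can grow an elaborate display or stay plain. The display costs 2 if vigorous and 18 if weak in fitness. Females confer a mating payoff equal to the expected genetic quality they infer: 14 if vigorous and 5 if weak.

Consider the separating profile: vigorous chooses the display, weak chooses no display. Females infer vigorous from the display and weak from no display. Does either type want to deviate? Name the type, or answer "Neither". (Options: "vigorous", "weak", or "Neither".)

Neither

The display pays 14; no display pays 5.
vigorous: assigned the display, nets 14 − 2 = 12; deviating to no display nets 5.
weak: assigned no display, nets 5; deviating to the display nets 14 − 18 = -4.
Both types strictly prefer their assigned action; no profitable deviation.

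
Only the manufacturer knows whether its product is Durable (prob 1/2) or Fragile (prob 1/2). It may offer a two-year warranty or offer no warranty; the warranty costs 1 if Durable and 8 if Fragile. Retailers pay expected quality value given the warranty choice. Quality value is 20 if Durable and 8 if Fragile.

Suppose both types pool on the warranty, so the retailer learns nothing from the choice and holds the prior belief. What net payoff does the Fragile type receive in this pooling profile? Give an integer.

6

Pooled price = 1/2·20 + 1/2·8 = 14.
Fragile pays cost 8 for the warranty, so net payoff = 14 − 8 = 6.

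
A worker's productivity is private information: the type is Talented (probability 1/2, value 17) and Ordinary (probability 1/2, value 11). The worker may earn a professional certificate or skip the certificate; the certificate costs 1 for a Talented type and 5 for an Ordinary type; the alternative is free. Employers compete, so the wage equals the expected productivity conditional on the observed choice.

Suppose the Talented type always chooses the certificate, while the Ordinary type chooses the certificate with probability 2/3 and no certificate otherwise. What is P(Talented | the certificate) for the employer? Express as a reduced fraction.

3/5

P(the certificate) = (1/2)·1 + (1/2)·(2/3) = 5/6.
By Bayes' rule, P(Talented | the certificate) = (1/2) / (5/6) = 3/5.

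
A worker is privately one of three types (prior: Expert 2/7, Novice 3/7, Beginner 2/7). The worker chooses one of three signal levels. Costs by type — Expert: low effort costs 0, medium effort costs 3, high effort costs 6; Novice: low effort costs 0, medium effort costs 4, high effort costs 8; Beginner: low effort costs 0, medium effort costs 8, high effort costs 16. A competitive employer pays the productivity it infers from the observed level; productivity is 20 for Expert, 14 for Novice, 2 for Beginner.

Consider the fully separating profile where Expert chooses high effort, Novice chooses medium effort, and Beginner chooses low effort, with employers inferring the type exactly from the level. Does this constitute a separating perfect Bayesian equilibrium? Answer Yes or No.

No

Separating wages: high effort → 20, medium effort → 14, low effort → 2.
Expert (assigned high effort): low effort: 2 − 0 = 2; medium effort: 14 − 3 = 11; high effort: 20 − 6 = 14. Expert stays.
Novice (assigned medium effort): low effort: 2 − 0 = 2; medium effort: 14 − 4 = 10; high effort: 20 − 8 = 12. Novice prefers high effort.
Beginner (assigned low effort): low effort: 2 − 0 = 2; medium effort: 14 − 8 = 6; high effort: 20 − 16 = 4. Beginner prefers medium effort.
At least one type deviates; the separating profile fails.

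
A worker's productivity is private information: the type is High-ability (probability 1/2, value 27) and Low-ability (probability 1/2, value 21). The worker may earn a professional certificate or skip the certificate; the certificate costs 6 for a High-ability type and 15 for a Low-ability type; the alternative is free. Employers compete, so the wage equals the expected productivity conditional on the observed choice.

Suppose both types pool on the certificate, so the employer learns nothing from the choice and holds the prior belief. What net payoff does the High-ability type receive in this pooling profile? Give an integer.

18

Pooled wage = 1/2·27 + 1/2·21 = 24.
High-ability pays cost 6 for the certificate, so net payoff = 24 − 6 = 18.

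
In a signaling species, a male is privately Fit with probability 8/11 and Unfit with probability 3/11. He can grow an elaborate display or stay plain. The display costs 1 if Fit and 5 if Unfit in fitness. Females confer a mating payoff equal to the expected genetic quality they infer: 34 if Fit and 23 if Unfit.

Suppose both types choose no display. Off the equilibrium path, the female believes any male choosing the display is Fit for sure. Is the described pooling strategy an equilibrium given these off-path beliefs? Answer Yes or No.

No

On path, the female holds the prior and pays 8/11·34 + 3/11·23 = 31. Off path (the display), believing Fit, it pays 34.
Fit: no display nets 31; the display nets 34 − 1 = 33. Fit would deviate.
Unfit: no display nets 31; the display nets 34 − 5 = 29. Unfit stays.
A type deviates, so pooling fails.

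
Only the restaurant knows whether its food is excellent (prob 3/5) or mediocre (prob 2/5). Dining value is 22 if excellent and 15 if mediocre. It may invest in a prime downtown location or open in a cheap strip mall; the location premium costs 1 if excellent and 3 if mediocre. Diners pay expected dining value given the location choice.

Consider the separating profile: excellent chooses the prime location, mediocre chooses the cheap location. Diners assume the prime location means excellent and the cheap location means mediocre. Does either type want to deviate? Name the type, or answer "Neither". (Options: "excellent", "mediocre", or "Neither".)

The prime location pays 22; the cheap location pays 15.
excellent: assigned the prime location, nets 22 − 1 = 21; deviating to the cheap location nets 15.
mediocre: assigned the cheap location, nets 15; deviating to the prime location nets 22 − 3 = 19.
The mediocre type gains 4 by deviating.

mediocre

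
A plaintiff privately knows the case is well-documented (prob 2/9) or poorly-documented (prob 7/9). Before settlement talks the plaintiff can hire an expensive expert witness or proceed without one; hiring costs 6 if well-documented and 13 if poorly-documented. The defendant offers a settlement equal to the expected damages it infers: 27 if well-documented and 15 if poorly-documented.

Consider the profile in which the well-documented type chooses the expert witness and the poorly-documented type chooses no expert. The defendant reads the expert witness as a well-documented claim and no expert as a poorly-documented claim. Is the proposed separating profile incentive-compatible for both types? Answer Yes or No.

Yes

Under these beliefs, the expert witness earns settlement 27 and no expert earns settlement 15.
well-documented: the expert witness nets 27 − 6 = 21; no expert nets 15. well-documented prefers the expert witness.
poorly-documented: the expert witness nets 27 − 13 = 14; no expert nets 15. poorly-documented prefers no expert.
Neither type deviates, so the separating profile is an equilibrium.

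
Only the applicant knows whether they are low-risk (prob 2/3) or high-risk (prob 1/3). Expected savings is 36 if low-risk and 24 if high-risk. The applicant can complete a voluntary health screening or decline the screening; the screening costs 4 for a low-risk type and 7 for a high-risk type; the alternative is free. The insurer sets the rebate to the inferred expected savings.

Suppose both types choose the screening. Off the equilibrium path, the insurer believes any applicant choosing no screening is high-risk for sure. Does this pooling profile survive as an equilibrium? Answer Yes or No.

On path, the insurer holds the prior and pays 2/3·36 + 1/3·24 = 32. Off path (no screening), believing high-risk, it pays 24.
low-risk: the screening nets 32 − 4 = 28; no screening nets 24. low-risk stays.
high-risk: the screening nets 32 − 7 = 25; no screening nets 24. high-risk stays.
No type deviates, so pooling is sustained.

Yes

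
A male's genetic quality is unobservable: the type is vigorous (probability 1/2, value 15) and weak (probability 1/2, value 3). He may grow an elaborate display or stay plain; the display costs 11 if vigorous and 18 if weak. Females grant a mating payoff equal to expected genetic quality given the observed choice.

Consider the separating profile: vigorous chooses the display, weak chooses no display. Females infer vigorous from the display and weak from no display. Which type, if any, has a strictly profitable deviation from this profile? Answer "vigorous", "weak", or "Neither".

Neither

The display pays 15; no display pays 3.
vigorous: assigned the display, nets 15 − 11 = 4; deviating to no display nets 3.
weak: assigned no display, nets 3; deviating to the display nets 15 − 18 = -3.
Both types strictly prefer their assigned action; no profitable deviation.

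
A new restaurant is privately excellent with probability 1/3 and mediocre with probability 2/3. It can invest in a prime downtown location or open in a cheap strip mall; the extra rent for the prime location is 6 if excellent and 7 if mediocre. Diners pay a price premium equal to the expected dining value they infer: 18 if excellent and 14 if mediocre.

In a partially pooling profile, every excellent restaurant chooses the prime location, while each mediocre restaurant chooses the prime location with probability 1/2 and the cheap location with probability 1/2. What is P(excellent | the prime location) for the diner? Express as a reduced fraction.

P(the prime location) = (1/3)·1 + (2/3)·(1/2) = 2/3.
By Bayes' rule, P(excellent | the prime location) = (1/3) / (2/3) = 1/2.

1/2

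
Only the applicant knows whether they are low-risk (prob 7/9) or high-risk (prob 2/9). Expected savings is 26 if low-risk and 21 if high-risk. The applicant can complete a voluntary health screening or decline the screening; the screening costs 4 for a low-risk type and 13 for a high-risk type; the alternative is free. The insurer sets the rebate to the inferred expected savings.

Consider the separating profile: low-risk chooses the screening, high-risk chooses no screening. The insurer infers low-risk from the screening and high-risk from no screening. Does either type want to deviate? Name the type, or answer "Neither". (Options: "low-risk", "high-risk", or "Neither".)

The screening pays 26; no screening pays 21.
low-risk: assigned the screening, nets 26 − 4 = 22; deviating to no screening nets 21.
high-risk: assigned no screening, nets 21; deviating to the screening nets 26 − 13 = 13.
Both types strictly prefer their assigned action; no profitable deviation.

Neither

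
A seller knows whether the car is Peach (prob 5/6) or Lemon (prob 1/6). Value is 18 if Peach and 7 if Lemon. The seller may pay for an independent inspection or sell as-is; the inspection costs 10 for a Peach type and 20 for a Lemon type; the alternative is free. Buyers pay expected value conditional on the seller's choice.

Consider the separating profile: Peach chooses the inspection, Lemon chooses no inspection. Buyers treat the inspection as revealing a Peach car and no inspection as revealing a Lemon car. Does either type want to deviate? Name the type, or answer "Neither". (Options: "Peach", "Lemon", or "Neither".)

The inspection pays 18; no inspection pays 7.
Peach: assigned the inspection, nets 18 − 10 = 8; deviating to no inspection nets 7.
Lemon: assigned no inspection, nets 7; deviating to the inspection nets 18 − 20 = -2.
Both types strictly prefer their assigned action; no profitable deviation.

Neither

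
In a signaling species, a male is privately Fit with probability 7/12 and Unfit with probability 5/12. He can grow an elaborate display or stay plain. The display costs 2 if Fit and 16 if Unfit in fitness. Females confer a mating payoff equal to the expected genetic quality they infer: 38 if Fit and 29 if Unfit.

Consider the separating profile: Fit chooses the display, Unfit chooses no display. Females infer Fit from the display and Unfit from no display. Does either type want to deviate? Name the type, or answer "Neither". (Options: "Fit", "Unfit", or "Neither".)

The display pays 38; no display pays 29.
Fit: assigned the display, nets 38 − 2 = 36; deviating to no display nets 29.
Unfit: assigned no display, nets 29; deviating to the display nets 38 − 16 = 22.
Both types strictly prefer their assigned action; no profitable deviation.

Neither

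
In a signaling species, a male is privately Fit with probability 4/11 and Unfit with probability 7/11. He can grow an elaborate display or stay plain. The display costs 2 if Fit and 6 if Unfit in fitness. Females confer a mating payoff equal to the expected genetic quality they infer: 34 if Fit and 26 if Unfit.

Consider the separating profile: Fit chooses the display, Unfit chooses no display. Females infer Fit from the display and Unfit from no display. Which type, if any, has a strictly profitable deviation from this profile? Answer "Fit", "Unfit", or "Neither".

Unfit

The display pays 34; no display pays 26.
Fit: assigned the display, nets 34 − 2 = 32; deviating to no display nets 26.
Unfit: assigned no display, nets 26; deviating to the display nets 34 − 6 = 28.
The Unfit type gains 2 by deviating.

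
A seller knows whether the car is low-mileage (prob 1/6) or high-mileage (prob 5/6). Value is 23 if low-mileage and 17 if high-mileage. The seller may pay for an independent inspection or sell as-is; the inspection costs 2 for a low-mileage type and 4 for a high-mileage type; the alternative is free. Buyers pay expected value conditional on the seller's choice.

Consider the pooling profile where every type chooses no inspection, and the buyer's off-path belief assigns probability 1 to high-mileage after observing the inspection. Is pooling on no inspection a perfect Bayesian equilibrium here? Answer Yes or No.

On path, the buyer holds the prior and pays 1/6·23 + 5/6·17 = 18. Off path (the inspection), believing high-mileage, it pays 17.
low-mileage: no inspection nets 18; the inspection nets 17 − 2 = 15. low-mileage stays.
high-mileage: no inspection nets 18; the inspection nets 17 − 4 = 13. high-mileage stays.
No type deviates, so pooling is sustained.

Yes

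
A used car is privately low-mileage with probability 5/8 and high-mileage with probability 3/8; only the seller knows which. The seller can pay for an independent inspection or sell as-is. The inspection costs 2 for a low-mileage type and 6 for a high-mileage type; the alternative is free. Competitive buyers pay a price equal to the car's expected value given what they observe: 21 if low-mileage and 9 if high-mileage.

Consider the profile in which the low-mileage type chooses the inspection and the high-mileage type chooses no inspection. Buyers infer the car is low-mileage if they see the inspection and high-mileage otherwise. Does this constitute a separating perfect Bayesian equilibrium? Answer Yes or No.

No

Under these beliefs, the inspection earns price 21 and no inspection earns price 9.
low-mileage: the inspection nets 21 − 2 = 19; no inspection nets 9. low-mileage prefers the inspection.
high-mileage: the inspection nets 21 − 6 = 15; no inspection nets 9. high-mileage would deviate to the inspection.
high-mileage has a profitable deviation, so the profile is not an equilibrium.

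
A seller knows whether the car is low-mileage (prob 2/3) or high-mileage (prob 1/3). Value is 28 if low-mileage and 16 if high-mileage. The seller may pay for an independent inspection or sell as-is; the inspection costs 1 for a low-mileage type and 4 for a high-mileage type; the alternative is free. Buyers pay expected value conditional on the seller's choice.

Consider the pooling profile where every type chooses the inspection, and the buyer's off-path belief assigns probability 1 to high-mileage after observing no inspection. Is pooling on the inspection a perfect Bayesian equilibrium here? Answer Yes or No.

Yes

On path, the buyer holds the prior and pays 2/3·28 + 1/3·16 = 24. Off path (no inspection), believing high-mileage, it pays 16.
low-mileage: the inspection nets 24 − 1 = 23; no inspection nets 16. low-mileage stays.
high-mileage: the inspection nets 24 − 4 = 20; no inspection nets 16. high-mileage stays.
No type deviates, so pooling is sustained.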